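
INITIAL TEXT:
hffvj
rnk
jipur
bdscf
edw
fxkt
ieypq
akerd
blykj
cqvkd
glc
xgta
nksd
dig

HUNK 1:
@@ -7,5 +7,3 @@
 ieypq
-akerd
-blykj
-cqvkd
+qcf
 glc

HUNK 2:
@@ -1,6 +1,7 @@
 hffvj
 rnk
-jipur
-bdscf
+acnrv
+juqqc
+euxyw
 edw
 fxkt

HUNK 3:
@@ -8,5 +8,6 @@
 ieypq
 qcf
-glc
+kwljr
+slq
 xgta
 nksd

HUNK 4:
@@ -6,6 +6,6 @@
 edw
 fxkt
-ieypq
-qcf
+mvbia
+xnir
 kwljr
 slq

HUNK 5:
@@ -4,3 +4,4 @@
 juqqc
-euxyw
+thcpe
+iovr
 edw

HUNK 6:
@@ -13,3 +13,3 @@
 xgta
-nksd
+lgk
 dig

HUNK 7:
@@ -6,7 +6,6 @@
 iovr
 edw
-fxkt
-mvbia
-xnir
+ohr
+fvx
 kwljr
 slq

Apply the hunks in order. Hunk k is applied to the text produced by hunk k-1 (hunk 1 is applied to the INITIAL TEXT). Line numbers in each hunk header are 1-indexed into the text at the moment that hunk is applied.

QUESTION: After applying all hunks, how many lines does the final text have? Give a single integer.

Hunk 1: at line 7 remove [akerd,blykj,cqvkd] add [qcf] -> 12 lines: hffvj rnk jipur bdscf edw fxkt ieypq qcf glc xgta nksd dig
Hunk 2: at line 1 remove [jipur,bdscf] add [acnrv,juqqc,euxyw] -> 13 lines: hffvj rnk acnrv juqqc euxyw edw fxkt ieypq qcf glc xgta nksd dig
Hunk 3: at line 8 remove [glc] add [kwljr,slq] -> 14 lines: hffvj rnk acnrv juqqc euxyw edw fxkt ieypq qcf kwljr slq xgta nksd dig
Hunk 4: at line 6 remove [ieypq,qcf] add [mvbia,xnir] -> 14 lines: hffvj rnk acnrv juqqc euxyw edw fxkt mvbia xnir kwljr slq xgta nksd dig
Hunk 5: at line 4 remove [euxyw] add [thcpe,iovr] -> 15 lines: hffvj rnk acnrv juqqc thcpe iovr edw fxkt mvbia xnir kwljr slq xgta nksd dig
Hunk 6: at line 13 remove [nksd] add [lgk] -> 15 lines: hffvj rnk acnrv juqqc thcpe iovr edw fxkt mvbia xnir kwljr slq xgta lgk dig
Hunk 7: at line 6 remove [fxkt,mvbia,xnir] add [ohr,fvx] -> 14 lines: hffvj rnk acnrv juqqc thcpe iovr edw ohr fvx kwljr slq xgta lgk dig
Final line count: 14

Answer: 14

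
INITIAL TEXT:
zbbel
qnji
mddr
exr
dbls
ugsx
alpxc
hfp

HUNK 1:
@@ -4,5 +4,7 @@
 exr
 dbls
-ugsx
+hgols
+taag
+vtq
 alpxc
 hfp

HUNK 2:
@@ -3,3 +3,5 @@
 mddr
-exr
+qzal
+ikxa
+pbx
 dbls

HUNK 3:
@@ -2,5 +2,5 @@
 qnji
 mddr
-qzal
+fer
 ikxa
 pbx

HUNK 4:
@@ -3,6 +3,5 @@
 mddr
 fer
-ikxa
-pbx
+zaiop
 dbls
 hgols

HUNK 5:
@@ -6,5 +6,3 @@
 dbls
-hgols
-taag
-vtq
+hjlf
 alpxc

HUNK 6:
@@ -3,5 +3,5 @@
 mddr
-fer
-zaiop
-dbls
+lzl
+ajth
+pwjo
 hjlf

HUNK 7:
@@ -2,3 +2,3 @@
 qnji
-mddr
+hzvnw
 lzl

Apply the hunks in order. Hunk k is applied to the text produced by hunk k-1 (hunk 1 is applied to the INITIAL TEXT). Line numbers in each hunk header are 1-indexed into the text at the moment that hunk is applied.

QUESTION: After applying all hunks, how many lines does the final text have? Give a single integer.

Answer: 9

Derivation:
Hunk 1: at line 4 remove [ugsx] add [hgols,taag,vtq] -> 10 lines: zbbel qnji mddr exr dbls hgols taag vtq alpxc hfp
Hunk 2: at line 3 remove [exr] add [qzal,ikxa,pbx] -> 12 lines: zbbel qnji mddr qzal ikxa pbx dbls hgols taag vtq alpxc hfp
Hunk 3: at line 2 remove [qzal] add [fer] -> 12 lines: zbbel qnji mddr fer ikxa pbx dbls hgols taag vtq alpxc hfp
Hunk 4: at line 3 remove [ikxa,pbx] add [zaiop] -> 11 lines: zbbel qnji mddr fer zaiop dbls hgols taag vtq alpxc hfp
Hunk 5: at line 6 remove [hgols,taag,vtq] add [hjlf] -> 9 lines: zbbel qnji mddr fer zaiop dbls hjlf alpxc hfp
Hunk 6: at line 3 remove [fer,zaiop,dbls] add [lzl,ajth,pwjo] -> 9 lines: zbbel qnji mddr lzl ajth pwjo hjlf alpxc hfp
Hunk 7: at line 2 remove [mddr] add [hzvnw] -> 9 lines: zbbel qnji hzvnw lzl ajth pwjo hjlf alpxc hfp
Final line count: 9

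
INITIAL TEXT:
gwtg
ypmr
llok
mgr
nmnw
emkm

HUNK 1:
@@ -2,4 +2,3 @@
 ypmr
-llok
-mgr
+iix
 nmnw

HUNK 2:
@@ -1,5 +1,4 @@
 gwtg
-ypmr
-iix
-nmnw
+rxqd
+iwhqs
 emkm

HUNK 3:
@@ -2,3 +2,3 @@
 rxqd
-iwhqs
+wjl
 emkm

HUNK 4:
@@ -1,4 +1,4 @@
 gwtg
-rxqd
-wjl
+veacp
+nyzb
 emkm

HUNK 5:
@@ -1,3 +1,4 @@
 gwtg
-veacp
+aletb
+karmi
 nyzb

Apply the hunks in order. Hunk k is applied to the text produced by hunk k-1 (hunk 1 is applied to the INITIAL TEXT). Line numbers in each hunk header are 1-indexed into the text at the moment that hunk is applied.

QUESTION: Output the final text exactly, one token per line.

Answer: gwtg
aletb
karmi
nyzb
emkm

Derivation:
Hunk 1: at line 2 remove [llok,mgr] add [iix] -> 5 lines: gwtg ypmr iix nmnw emkm
Hunk 2: at line 1 remove [ypmr,iix,nmnw] add [rxqd,iwhqs] -> 4 lines: gwtg rxqd iwhqs emkm
Hunk 3: at line 2 remove [iwhqs] add [wjl] -> 4 lines: gwtg rxqd wjl emkm
Hunk 4: at line 1 remove [rxqd,wjl] add [veacp,nyzb] -> 4 lines: gwtg veacp nyzb emkm
Hunk 5: at line 1 remove [veacp] add [aletb,karmi] -> 5 lines: gwtg aletb karmi nyzb emkm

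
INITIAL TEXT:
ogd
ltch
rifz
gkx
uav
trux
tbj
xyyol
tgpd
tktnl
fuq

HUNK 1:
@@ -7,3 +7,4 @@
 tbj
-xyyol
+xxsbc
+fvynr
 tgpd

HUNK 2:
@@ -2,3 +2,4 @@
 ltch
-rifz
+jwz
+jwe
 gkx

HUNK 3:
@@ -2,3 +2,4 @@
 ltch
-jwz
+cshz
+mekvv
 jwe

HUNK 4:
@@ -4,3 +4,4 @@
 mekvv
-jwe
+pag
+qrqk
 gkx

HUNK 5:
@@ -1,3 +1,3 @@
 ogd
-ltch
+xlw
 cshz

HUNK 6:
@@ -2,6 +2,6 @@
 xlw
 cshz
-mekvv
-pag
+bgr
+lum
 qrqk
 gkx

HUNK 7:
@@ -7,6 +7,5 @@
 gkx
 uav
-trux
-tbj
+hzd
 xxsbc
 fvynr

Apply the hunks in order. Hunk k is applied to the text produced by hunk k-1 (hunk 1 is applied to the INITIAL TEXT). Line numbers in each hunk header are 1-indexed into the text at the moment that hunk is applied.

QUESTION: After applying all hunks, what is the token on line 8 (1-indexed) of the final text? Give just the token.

Hunk 1: at line 7 remove [xyyol] add [xxsbc,fvynr] -> 12 lines: ogd ltch rifz gkx uav trux tbj xxsbc fvynr tgpd tktnl fuq
Hunk 2: at line 2 remove [rifz] add [jwz,jwe] -> 13 lines: ogd ltch jwz jwe gkx uav trux tbj xxsbc fvynr tgpd tktnl fuq
Hunk 3: at line 2 remove [jwz] add [cshz,mekvv] -> 14 lines: ogd ltch cshz mekvv jwe gkx uav trux tbj xxsbc fvynr tgpd tktnl fuq
Hunk 4: at line 4 remove [jwe] add [pag,qrqk] -> 15 lines: ogd ltch cshz mekvv pag qrqk gkx uav trux tbj xxsbc fvynr tgpd tktnl fuq
Hunk 5: at line 1 remove [ltch] add [xlw] -> 15 lines: ogd xlw cshz mekvv pag qrqk gkx uav trux tbj xxsbc fvynr tgpd tktnl fuq
Hunk 6: at line 2 remove [mekvv,pag] add [bgr,lum] -> 15 lines: ogd xlw cshz bgr lum qrqk gkx uav trux tbj xxsbc fvynr tgpd tktnl fuq
Hunk 7: at line 7 remove [trux,tbj] add [hzd] -> 14 lines: ogd xlw cshz bgr lum qrqk gkx uav hzd xxsbc fvynr tgpd tktnl fuq
Final line 8: uav

Answer: uav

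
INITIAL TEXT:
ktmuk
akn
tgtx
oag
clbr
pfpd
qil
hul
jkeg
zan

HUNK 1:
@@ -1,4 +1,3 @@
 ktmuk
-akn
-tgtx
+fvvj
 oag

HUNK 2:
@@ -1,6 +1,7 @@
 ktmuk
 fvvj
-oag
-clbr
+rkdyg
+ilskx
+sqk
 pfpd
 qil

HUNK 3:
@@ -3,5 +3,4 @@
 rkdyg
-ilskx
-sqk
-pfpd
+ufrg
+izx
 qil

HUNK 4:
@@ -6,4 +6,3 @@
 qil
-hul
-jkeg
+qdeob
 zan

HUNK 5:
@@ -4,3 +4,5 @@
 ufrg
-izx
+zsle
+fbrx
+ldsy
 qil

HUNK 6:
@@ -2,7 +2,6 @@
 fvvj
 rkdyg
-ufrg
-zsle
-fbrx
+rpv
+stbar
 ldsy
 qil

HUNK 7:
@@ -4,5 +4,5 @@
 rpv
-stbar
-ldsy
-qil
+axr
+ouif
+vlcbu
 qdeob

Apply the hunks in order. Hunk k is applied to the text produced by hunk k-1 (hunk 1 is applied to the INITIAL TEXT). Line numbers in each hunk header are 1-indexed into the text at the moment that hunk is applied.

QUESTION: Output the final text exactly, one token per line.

Hunk 1: at line 1 remove [akn,tgtx] add [fvvj] -> 9 lines: ktmuk fvvj oag clbr pfpd qil hul jkeg zan
Hunk 2: at line 1 remove [oag,clbr] add [rkdyg,ilskx,sqk] -> 10 lines: ktmuk fvvj rkdyg ilskx sqk pfpd qil hul jkeg zan
Hunk 3: at line 3 remove [ilskx,sqk,pfpd] add [ufrg,izx] -> 9 lines: ktmuk fvvj rkdyg ufrg izx qil hul jkeg zan
Hunk 4: at line 6 remove [hul,jkeg] add [qdeob] -> 8 lines: ktmuk fvvj rkdyg ufrg izx qil qdeob zan
Hunk 5: at line 4 remove [izx] add [zsle,fbrx,ldsy] -> 10 lines: ktmuk fvvj rkdyg ufrg zsle fbrx ldsy qil qdeob zan
Hunk 6: at line 2 remove [ufrg,zsle,fbrx] add [rpv,stbar] -> 9 lines: ktmuk fvvj rkdyg rpv stbar ldsy qil qdeob zan
Hunk 7: at line 4 remove [stbar,ldsy,qil] add [axr,ouif,vlcbu] -> 9 lines: ktmuk fvvj rkdyg rpv axr ouif vlcbu qdeob zan

Answer: ktmuk
fvvj
rkdyg
rpv
axr
ouif
vlcbu
qdeob
zan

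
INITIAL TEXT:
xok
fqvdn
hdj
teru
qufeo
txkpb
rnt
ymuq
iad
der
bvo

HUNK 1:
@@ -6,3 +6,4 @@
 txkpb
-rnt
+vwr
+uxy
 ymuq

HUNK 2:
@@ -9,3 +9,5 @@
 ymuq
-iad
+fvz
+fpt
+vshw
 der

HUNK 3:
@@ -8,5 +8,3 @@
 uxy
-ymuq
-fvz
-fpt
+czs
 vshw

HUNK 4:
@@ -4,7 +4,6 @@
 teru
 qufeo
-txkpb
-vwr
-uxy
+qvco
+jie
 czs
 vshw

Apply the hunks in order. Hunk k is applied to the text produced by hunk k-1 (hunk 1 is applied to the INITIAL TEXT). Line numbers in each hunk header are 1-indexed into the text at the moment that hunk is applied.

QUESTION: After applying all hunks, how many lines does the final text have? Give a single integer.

Hunk 1: at line 6 remove [rnt] add [vwr,uxy] -> 12 lines: xok fqvdn hdj teru qufeo txkpb vwr uxy ymuq iad der bvo
Hunk 2: at line 9 remove [iad] add [fvz,fpt,vshw] -> 14 lines: xok fqvdn hdj teru qufeo txkpb vwr uxy ymuq fvz fpt vshw der bvo
Hunk 3: at line 8 remove [ymuq,fvz,fpt] add [czs] -> 12 lines: xok fqvdn hdj teru qufeo txkpb vwr uxy czs vshw der bvo
Hunk 4: at line 4 remove [txkpb,vwr,uxy] add [qvco,jie] -> 11 lines: xok fqvdn hdj teru qufeo qvco jie czs vshw der bvo
Final line count: 11

Answer: 11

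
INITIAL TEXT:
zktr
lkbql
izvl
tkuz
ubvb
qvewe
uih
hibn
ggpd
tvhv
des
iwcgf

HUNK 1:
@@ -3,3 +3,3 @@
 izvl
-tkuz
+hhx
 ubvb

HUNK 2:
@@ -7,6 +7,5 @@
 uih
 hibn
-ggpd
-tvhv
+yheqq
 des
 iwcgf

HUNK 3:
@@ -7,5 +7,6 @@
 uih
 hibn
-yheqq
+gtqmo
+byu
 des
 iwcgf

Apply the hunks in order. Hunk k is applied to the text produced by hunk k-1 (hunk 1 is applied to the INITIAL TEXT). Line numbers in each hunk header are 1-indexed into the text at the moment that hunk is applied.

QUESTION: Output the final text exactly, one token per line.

Answer: zktr
lkbql
izvl
hhx
ubvb
qvewe
uih
hibn
gtqmo
byu
des
iwcgf

Derivation:
Hunk 1: at line 3 remove [tkuz] add [hhx] -> 12 lines: zktr lkbql izvl hhx ubvb qvewe uih hibn ggpd tvhv des iwcgf
Hunk 2: at line 7 remove [ggpd,tvhv] add [yheqq] -> 11 lines: zktr lkbql izvl hhx ubvb qvewe uih hibn yheqq des iwcgf
Hunk 3: at line 7 remove [yheqq] add [gtqmo,byu] -> 12 lines: zktr lkbql izvl hhx ubvb qvewe uih hibn gtqmo byu des iwcgf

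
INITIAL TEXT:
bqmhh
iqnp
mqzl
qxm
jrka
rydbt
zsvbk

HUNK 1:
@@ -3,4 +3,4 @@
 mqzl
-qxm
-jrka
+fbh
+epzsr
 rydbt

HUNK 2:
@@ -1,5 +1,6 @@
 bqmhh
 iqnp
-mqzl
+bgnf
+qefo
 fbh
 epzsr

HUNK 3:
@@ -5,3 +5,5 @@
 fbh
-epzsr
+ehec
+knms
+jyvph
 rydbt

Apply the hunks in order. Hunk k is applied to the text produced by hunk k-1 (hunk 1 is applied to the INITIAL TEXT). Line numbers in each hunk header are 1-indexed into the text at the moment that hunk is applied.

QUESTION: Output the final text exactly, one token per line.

Answer: bqmhh
iqnp
bgnf
qefo
fbh
ehec
knms
jyvph
rydbt
zsvbk

Derivation:
Hunk 1: at line 3 remove [qxm,jrka] add [fbh,epzsr] -> 7 lines: bqmhh iqnp mqzl fbh epzsr rydbt zsvbk
Hunk 2: at line 1 remove [mqzl] add [bgnf,qefo] -> 8 lines: bqmhh iqnp bgnf qefo fbh epzsr rydbt zsvbk
Hunk 3: at line 5 remove [epzsr] add [ehec,knms,jyvph] -> 10 lines: bqmhh iqnp bgnf qefo fbh ehec knms jyvph rydbt zsvbk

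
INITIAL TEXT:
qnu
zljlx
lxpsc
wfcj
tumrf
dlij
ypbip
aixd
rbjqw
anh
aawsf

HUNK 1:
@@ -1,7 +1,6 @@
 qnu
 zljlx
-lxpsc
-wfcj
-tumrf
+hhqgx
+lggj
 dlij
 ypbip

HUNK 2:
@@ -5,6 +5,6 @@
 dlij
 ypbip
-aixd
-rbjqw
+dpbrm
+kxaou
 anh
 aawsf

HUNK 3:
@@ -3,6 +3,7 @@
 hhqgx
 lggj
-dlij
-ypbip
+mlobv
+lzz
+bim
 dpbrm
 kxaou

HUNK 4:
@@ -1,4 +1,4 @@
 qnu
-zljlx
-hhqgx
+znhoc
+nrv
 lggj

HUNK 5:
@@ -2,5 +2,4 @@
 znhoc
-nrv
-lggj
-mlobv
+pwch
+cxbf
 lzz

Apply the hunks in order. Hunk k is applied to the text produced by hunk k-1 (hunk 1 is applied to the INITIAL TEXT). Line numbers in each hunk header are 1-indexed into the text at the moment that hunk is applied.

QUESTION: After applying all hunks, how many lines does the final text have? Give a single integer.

Hunk 1: at line 1 remove [lxpsc,wfcj,tumrf] add [hhqgx,lggj] -> 10 lines: qnu zljlx hhqgx lggj dlij ypbip aixd rbjqw anh aawsf
Hunk 2: at line 5 remove [aixd,rbjqw] add [dpbrm,kxaou] -> 10 lines: qnu zljlx hhqgx lggj dlij ypbip dpbrm kxaou anh aawsf
Hunk 3: at line 3 remove [dlij,ypbip] add [mlobv,lzz,bim] -> 11 lines: qnu zljlx hhqgx lggj mlobv lzz bim dpbrm kxaou anh aawsf
Hunk 4: at line 1 remove [zljlx,hhqgx] add [znhoc,nrv] -> 11 lines: qnu znhoc nrv lggj mlobv lzz bim dpbrm kxaou anh aawsf
Hunk 5: at line 2 remove [nrv,lggj,mlobv] add [pwch,cxbf] -> 10 lines: qnu znhoc pwch cxbf lzz bim dpbrm kxaou anh aawsf
Final line count: 10

Answer: 10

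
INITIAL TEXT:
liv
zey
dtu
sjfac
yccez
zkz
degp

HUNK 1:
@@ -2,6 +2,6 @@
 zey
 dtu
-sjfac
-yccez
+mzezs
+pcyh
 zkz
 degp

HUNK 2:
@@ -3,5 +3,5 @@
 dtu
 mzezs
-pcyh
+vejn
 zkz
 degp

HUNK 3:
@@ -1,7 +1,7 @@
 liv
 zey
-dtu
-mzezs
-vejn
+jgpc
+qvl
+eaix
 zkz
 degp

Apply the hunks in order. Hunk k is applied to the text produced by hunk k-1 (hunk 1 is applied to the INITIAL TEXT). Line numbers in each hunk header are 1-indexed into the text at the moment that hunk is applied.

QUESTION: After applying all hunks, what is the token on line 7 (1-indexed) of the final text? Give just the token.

Answer: degp

Derivation:
Hunk 1: at line 2 remove [sjfac,yccez] add [mzezs,pcyh] -> 7 lines: liv zey dtu mzezs pcyh zkz degp
Hunk 2: at line 3 remove [pcyh] add [vejn] -> 7 lines: liv zey dtu mzezs vejn zkz degp
Hunk 3: at line 1 remove [dtu,mzezs,vejn] add [jgpc,qvl,eaix] -> 7 lines: liv zey jgpc qvl eaix zkz degp
Final line 7: degp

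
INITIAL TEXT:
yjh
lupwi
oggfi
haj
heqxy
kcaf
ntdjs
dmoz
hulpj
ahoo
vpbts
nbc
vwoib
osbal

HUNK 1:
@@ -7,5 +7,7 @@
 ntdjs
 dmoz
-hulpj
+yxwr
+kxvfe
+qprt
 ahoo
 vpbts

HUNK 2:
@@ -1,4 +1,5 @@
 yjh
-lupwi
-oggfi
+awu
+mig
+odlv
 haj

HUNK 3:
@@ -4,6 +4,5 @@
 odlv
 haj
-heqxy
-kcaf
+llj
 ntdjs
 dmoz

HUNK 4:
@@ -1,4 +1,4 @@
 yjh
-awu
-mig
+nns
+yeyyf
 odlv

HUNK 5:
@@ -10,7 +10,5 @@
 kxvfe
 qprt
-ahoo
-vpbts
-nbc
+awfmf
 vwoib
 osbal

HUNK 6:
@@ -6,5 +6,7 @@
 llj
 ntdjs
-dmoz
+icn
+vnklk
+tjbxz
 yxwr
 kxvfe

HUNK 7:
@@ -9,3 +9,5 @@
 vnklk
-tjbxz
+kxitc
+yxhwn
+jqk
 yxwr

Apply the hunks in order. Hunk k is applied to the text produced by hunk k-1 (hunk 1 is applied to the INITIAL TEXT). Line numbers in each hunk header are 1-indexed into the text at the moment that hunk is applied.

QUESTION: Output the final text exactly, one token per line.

Answer: yjh
nns
yeyyf
odlv
haj
llj
ntdjs
icn
vnklk
kxitc
yxhwn
jqk
yxwr
kxvfe
qprt
awfmf
vwoib
osbal

Derivation:
Hunk 1: at line 7 remove [hulpj] add [yxwr,kxvfe,qprt] -> 16 lines: yjh lupwi oggfi haj heqxy kcaf ntdjs dmoz yxwr kxvfe qprt ahoo vpbts nbc vwoib osbal
Hunk 2: at line 1 remove [lupwi,oggfi] add [awu,mig,odlv] -> 17 lines: yjh awu mig odlv haj heqxy kcaf ntdjs dmoz yxwr kxvfe qprt ahoo vpbts nbc vwoib osbal
Hunk 3: at line 4 remove [heqxy,kcaf] add [llj] -> 16 lines: yjh awu mig odlv haj llj ntdjs dmoz yxwr kxvfe qprt ahoo vpbts nbc vwoib osbal
Hunk 4: at line 1 remove [awu,mig] add [nns,yeyyf] -> 16 lines: yjh nns yeyyf odlv haj llj ntdjs dmoz yxwr kxvfe qprt ahoo vpbts nbc vwoib osbal
Hunk 5: at line 10 remove [ahoo,vpbts,nbc] add [awfmf] -> 14 lines: yjh nns yeyyf odlv haj llj ntdjs dmoz yxwr kxvfe qprt awfmf vwoib osbal
Hunk 6: at line 6 remove [dmoz] add [icn,vnklk,tjbxz] -> 16 lines: yjh nns yeyyf odlv haj llj ntdjs icn vnklk tjbxz yxwr kxvfe qprt awfmf vwoib osbal
Hunk 7: at line 9 remove [tjbxz] add [kxitc,yxhwn,jqk] -> 18 lines: yjh nns yeyyf odlv haj llj ntdjs icn vnklk kxitc yxhwn jqk yxwr kxvfe qprt awfmf vwoib osbal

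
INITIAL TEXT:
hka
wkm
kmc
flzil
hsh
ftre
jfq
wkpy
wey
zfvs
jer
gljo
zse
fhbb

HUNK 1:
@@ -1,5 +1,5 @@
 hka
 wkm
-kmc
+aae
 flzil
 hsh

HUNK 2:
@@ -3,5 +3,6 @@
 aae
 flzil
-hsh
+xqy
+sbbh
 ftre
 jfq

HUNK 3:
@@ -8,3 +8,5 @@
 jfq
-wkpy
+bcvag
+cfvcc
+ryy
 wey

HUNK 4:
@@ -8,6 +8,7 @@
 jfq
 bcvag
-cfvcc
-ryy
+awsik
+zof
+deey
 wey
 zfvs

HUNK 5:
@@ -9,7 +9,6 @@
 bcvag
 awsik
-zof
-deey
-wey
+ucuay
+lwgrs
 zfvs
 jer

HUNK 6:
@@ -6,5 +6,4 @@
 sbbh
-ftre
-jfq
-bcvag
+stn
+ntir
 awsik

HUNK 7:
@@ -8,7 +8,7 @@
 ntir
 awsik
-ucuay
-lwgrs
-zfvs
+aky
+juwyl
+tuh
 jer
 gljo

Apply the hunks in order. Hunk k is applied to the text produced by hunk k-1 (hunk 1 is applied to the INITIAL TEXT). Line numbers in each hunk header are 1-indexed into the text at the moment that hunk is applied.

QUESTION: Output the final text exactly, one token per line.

Hunk 1: at line 1 remove [kmc] add [aae] -> 14 lines: hka wkm aae flzil hsh ftre jfq wkpy wey zfvs jer gljo zse fhbb
Hunk 2: at line 3 remove [hsh] add [xqy,sbbh] -> 15 lines: hka wkm aae flzil xqy sbbh ftre jfq wkpy wey zfvs jer gljo zse fhbb
Hunk 3: at line 8 remove [wkpy] add [bcvag,cfvcc,ryy] -> 17 lines: hka wkm aae flzil xqy sbbh ftre jfq bcvag cfvcc ryy wey zfvs jer gljo zse fhbb
Hunk 4: at line 8 remove [cfvcc,ryy] add [awsik,zof,deey] -> 18 lines: hka wkm aae flzil xqy sbbh ftre jfq bcvag awsik zof deey wey zfvs jer gljo zse fhbb
Hunk 5: at line 9 remove [zof,deey,wey] add [ucuay,lwgrs] -> 17 lines: hka wkm aae flzil xqy sbbh ftre jfq bcvag awsik ucuay lwgrs zfvs jer gljo zse fhbb
Hunk 6: at line 6 remove [ftre,jfq,bcvag] add [stn,ntir] -> 16 lines: hka wkm aae flzil xqy sbbh stn ntir awsik ucuay lwgrs zfvs jer gljo zse fhbb
Hunk 7: at line 8 remove [ucuay,lwgrs,zfvs] add [aky,juwyl,tuh] -> 16 lines: hka wkm aae flzil xqy sbbh stn ntir awsik aky juwyl tuh jer gljo zse fhbb

Answer: hka
wkm
aae
flzil
xqy
sbbh
stn
ntir
awsik
aky
juwyl
tuh
jer
gljo
zse
fhbb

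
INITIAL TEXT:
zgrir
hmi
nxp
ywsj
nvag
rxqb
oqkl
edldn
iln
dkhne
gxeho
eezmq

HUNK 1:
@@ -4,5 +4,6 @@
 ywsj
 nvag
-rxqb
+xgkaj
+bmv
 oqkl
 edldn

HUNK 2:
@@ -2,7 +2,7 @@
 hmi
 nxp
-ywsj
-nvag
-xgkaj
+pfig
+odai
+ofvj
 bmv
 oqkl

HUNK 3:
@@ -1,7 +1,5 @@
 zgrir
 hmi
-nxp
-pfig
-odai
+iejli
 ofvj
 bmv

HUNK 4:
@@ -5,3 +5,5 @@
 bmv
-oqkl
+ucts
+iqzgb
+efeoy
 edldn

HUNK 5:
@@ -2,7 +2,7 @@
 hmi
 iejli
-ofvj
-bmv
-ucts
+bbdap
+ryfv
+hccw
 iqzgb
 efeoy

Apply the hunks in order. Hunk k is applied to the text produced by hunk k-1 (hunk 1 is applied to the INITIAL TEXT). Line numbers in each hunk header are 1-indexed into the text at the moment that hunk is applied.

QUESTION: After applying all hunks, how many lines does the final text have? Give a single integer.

Answer: 13

Derivation:
Hunk 1: at line 4 remove [rxqb] add [xgkaj,bmv] -> 13 lines: zgrir hmi nxp ywsj nvag xgkaj bmv oqkl edldn iln dkhne gxeho eezmq
Hunk 2: at line 2 remove [ywsj,nvag,xgkaj] add [pfig,odai,ofvj] -> 13 lines: zgrir hmi nxp pfig odai ofvj bmv oqkl edldn iln dkhne gxeho eezmq
Hunk 3: at line 1 remove [nxp,pfig,odai] add [iejli] -> 11 lines: zgrir hmi iejli ofvj bmv oqkl edldn iln dkhne gxeho eezmq
Hunk 4: at line 5 remove [oqkl] add [ucts,iqzgb,efeoy] -> 13 lines: zgrir hmi iejli ofvj bmv ucts iqzgb efeoy edldn iln dkhne gxeho eezmq
Hunk 5: at line 2 remove [ofvj,bmv,ucts] add [bbdap,ryfv,hccw] -> 13 lines: zgrir hmi iejli bbdap ryfv hccw iqzgb efeoy edldn iln dkhne gxeho eezmq
Final line count: 13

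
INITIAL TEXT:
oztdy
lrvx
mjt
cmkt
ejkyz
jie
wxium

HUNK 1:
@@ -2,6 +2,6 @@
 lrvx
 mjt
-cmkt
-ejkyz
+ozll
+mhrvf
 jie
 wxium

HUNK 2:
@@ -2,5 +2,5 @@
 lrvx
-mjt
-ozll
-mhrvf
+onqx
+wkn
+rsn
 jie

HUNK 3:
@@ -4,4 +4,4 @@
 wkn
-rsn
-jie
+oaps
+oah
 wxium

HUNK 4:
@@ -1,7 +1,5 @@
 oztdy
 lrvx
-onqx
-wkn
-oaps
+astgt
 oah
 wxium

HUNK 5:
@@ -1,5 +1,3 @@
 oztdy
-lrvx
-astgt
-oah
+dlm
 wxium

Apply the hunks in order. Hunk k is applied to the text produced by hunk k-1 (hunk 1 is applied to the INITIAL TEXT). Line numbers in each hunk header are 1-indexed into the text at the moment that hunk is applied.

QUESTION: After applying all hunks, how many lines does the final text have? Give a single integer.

Hunk 1: at line 2 remove [cmkt,ejkyz] add [ozll,mhrvf] -> 7 lines: oztdy lrvx mjt ozll mhrvf jie wxium
Hunk 2: at line 2 remove [mjt,ozll,mhrvf] add [onqx,wkn,rsn] -> 7 lines: oztdy lrvx onqx wkn rsn jie wxium
Hunk 3: at line 4 remove [rsn,jie] add [oaps,oah] -> 7 lines: oztdy lrvx onqx wkn oaps oah wxium
Hunk 4: at line 1 remove [onqx,wkn,oaps] add [astgt] -> 5 lines: oztdy lrvx astgt oah wxium
Hunk 5: at line 1 remove [lrvx,astgt,oah] add [dlm] -> 3 lines: oztdy dlm wxium
Final line count: 3

Answer: 3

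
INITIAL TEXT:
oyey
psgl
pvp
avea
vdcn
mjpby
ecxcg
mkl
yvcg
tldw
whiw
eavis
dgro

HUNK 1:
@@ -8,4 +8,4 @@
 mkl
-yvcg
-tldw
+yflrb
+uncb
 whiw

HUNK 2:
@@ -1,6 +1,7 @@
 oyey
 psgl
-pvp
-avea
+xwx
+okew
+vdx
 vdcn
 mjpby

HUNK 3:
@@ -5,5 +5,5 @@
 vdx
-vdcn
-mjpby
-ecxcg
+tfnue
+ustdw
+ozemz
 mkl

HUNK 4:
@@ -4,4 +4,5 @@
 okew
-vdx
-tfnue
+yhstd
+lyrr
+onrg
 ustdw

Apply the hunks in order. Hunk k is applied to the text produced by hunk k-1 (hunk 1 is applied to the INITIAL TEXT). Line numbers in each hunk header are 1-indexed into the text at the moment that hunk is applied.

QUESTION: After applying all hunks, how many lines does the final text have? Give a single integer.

Answer: 15

Derivation:
Hunk 1: at line 8 remove [yvcg,tldw] add [yflrb,uncb] -> 13 lines: oyey psgl pvp avea vdcn mjpby ecxcg mkl yflrb uncb whiw eavis dgro
Hunk 2: at line 1 remove [pvp,avea] add [xwx,okew,vdx] -> 14 lines: oyey psgl xwx okew vdx vdcn mjpby ecxcg mkl yflrb uncb whiw eavis dgro
Hunk 3: at line 5 remove [vdcn,mjpby,ecxcg] add [tfnue,ustdw,ozemz] -> 14 lines: oyey psgl xwx okew vdx tfnue ustdw ozemz mkl yflrb uncb whiw eavis dgro
Hunk 4: at line 4 remove [vdx,tfnue] add [yhstd,lyrr,onrg] -> 15 lines: oyey psgl xwx okew yhstd lyrr onrg ustdw ozemz mkl yflrb uncb whiw eavis dgro
Final line count: 15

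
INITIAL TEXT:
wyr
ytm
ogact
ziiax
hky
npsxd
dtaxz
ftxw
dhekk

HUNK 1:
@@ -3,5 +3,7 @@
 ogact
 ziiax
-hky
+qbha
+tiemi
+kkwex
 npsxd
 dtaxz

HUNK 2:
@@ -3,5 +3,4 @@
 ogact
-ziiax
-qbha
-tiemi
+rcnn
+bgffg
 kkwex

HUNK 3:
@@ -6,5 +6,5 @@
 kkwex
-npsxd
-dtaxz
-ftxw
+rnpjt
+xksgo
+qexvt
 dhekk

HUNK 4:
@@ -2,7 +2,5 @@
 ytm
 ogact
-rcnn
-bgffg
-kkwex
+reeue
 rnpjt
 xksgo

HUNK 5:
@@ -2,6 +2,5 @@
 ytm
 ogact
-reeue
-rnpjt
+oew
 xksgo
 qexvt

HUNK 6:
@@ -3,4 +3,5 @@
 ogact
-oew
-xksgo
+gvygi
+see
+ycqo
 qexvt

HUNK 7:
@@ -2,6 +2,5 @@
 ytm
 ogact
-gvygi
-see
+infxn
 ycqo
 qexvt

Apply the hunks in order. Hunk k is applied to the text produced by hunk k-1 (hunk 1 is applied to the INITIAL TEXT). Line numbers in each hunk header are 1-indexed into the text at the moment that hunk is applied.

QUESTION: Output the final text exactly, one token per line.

Hunk 1: at line 3 remove [hky] add [qbha,tiemi,kkwex] -> 11 lines: wyr ytm ogact ziiax qbha tiemi kkwex npsxd dtaxz ftxw dhekk
Hunk 2: at line 3 remove [ziiax,qbha,tiemi] add [rcnn,bgffg] -> 10 lines: wyr ytm ogact rcnn bgffg kkwex npsxd dtaxz ftxw dhekk
Hunk 3: at line 6 remove [npsxd,dtaxz,ftxw] add [rnpjt,xksgo,qexvt] -> 10 lines: wyr ytm ogact rcnn bgffg kkwex rnpjt xksgo qexvt dhekk
Hunk 4: at line 2 remove [rcnn,bgffg,kkwex] add [reeue] -> 8 lines: wyr ytm ogact reeue rnpjt xksgo qexvt dhekk
Hunk 5: at line 2 remove [reeue,rnpjt] add [oew] -> 7 lines: wyr ytm ogact oew xksgo qexvt dhekk
Hunk 6: at line 3 remove [oew,xksgo] add [gvygi,see,ycqo] -> 8 lines: wyr ytm ogact gvygi see ycqo qexvt dhekk
Hunk 7: at line 2 remove [gvygi,see] add [infxn] -> 7 lines: wyr ytm ogact infxn ycqo qexvt dhekk

Answer: wyr
ytm
ogact
infxn
ycqo
qexvt
dhekk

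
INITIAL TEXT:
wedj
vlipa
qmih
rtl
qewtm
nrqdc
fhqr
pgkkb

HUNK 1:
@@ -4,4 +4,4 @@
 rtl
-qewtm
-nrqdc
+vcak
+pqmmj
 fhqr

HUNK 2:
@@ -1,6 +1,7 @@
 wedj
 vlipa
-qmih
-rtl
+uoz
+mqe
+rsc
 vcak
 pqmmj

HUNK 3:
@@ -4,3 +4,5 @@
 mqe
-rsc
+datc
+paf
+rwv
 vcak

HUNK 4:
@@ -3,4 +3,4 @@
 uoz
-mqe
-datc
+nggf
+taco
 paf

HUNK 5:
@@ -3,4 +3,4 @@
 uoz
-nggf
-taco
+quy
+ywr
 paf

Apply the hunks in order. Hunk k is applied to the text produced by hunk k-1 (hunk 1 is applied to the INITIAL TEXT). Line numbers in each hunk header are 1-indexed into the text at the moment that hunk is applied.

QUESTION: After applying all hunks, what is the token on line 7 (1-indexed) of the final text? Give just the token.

Hunk 1: at line 4 remove [qewtm,nrqdc] add [vcak,pqmmj] -> 8 lines: wedj vlipa qmih rtl vcak pqmmj fhqr pgkkb
Hunk 2: at line 1 remove [qmih,rtl] add [uoz,mqe,rsc] -> 9 lines: wedj vlipa uoz mqe rsc vcak pqmmj fhqr pgkkb
Hunk 3: at line 4 remove [rsc] add [datc,paf,rwv] -> 11 lines: wedj vlipa uoz mqe datc paf rwv vcak pqmmj fhqr pgkkb
Hunk 4: at line 3 remove [mqe,datc] add [nggf,taco] -> 11 lines: wedj vlipa uoz nggf taco paf rwv vcak pqmmj fhqr pgkkb
Hunk 5: at line 3 remove [nggf,taco] add [quy,ywr] -> 11 lines: wedj vlipa uoz quy ywr paf rwv vcak pqmmj fhqr pgkkb
Final line 7: rwv

Answer: rwv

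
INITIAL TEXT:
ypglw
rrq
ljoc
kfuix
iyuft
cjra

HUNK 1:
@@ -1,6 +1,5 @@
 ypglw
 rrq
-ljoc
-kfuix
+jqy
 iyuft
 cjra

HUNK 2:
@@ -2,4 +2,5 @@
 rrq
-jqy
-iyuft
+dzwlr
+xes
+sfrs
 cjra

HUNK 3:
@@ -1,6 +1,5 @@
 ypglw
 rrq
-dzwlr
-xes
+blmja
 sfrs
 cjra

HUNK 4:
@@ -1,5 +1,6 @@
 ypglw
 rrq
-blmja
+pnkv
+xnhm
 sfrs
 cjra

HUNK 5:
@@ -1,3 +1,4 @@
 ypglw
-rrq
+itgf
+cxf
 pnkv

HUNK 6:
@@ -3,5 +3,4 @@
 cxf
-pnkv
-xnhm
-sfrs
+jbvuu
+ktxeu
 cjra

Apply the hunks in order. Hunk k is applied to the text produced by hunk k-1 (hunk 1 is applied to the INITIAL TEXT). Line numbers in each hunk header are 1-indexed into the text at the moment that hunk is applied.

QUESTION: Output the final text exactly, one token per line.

Hunk 1: at line 1 remove [ljoc,kfuix] add [jqy] -> 5 lines: ypglw rrq jqy iyuft cjra
Hunk 2: at line 2 remove [jqy,iyuft] add [dzwlr,xes,sfrs] -> 6 lines: ypglw rrq dzwlr xes sfrs cjra
Hunk 3: at line 1 remove [dzwlr,xes] add [blmja] -> 5 lines: ypglw rrq blmja sfrs cjra
Hunk 4: at line 1 remove [blmja] add [pnkv,xnhm] -> 6 lines: ypglw rrq pnkv xnhm sfrs cjra
Hunk 5: at line 1 remove [rrq] add [itgf,cxf] -> 7 lines: ypglw itgf cxf pnkv xnhm sfrs cjra
Hunk 6: at line 3 remove [pnkv,xnhm,sfrs] add [jbvuu,ktxeu] -> 6 lines: ypglw itgf cxf jbvuu ktxeu cjra

Answer: ypglw
itgf
cxf
jbvuu
ktxeu
cjra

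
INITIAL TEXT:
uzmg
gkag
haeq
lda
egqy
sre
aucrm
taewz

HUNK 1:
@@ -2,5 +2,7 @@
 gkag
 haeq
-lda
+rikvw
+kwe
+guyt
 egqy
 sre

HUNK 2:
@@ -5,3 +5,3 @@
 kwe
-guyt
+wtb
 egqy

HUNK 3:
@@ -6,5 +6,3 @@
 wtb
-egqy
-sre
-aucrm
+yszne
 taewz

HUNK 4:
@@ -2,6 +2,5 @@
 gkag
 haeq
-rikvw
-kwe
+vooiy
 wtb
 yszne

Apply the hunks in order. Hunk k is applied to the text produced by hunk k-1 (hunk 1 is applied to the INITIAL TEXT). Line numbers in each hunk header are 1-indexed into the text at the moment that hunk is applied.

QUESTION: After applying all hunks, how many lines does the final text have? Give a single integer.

Answer: 7

Derivation:
Hunk 1: at line 2 remove [lda] add [rikvw,kwe,guyt] -> 10 lines: uzmg gkag haeq rikvw kwe guyt egqy sre aucrm taewz
Hunk 2: at line 5 remove [guyt] add [wtb] -> 10 lines: uzmg gkag haeq rikvw kwe wtb egqy sre aucrm taewz
Hunk 3: at line 6 remove [egqy,sre,aucrm] add [yszne] -> 8 lines: uzmg gkag haeq rikvw kwe wtb yszne taewz
Hunk 4: at line 2 remove [rikvw,kwe] add [vooiy] -> 7 lines: uzmg gkag haeq vooiy wtb yszne taewz
Final line count: 7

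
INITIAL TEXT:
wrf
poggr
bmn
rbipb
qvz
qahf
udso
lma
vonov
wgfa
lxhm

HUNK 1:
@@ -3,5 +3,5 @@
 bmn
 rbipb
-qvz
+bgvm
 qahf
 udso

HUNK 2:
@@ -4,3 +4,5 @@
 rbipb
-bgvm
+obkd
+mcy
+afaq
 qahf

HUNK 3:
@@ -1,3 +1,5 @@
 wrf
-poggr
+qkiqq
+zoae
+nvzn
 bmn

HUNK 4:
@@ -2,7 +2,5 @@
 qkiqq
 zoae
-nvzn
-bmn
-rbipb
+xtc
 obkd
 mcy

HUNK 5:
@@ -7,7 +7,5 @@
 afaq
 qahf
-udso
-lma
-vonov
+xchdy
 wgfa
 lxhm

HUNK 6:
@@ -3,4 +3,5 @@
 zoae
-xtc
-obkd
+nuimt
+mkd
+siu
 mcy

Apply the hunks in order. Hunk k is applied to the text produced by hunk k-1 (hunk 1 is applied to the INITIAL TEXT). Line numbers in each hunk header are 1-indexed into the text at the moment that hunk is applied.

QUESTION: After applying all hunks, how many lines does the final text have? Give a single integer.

Answer: 12

Derivation:
Hunk 1: at line 3 remove [qvz] add [bgvm] -> 11 lines: wrf poggr bmn rbipb bgvm qahf udso lma vonov wgfa lxhm
Hunk 2: at line 4 remove [bgvm] add [obkd,mcy,afaq] -> 13 lines: wrf poggr bmn rbipb obkd mcy afaq qahf udso lma vonov wgfa lxhm
Hunk 3: at line 1 remove [poggr] add [qkiqq,zoae,nvzn] -> 15 lines: wrf qkiqq zoae nvzn bmn rbipb obkd mcy afaq qahf udso lma vonov wgfa lxhm
Hunk 4: at line 2 remove [nvzn,bmn,rbipb] add [xtc] -> 13 lines: wrf qkiqq zoae xtc obkd mcy afaq qahf udso lma vonov wgfa lxhm
Hunk 5: at line 7 remove [udso,lma,vonov] add [xchdy] -> 11 lines: wrf qkiqq zoae xtc obkd mcy afaq qahf xchdy wgfa lxhm
Hunk 6: at line 3 remove [xtc,obkd] add [nuimt,mkd,siu] -> 12 lines: wrf qkiqq zoae nuimt mkd siu mcy afaq qahf xchdy wgfa lxhm
Final line count: 12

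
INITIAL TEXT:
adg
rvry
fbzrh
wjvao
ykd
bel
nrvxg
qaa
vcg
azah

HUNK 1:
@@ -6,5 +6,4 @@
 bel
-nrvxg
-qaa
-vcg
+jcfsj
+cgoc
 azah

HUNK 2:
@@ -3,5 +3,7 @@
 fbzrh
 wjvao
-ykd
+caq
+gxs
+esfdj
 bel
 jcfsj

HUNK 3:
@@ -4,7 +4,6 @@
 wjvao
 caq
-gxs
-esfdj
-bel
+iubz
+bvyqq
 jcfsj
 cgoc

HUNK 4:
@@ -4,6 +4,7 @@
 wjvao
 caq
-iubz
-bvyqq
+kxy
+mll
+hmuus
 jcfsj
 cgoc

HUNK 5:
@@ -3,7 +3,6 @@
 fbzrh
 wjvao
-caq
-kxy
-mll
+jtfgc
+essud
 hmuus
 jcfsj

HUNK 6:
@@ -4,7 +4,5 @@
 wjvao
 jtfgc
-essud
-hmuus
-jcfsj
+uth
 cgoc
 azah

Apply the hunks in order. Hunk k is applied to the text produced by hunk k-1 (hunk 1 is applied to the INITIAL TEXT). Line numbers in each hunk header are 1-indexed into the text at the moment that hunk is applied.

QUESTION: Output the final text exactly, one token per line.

Answer: adg
rvry
fbzrh
wjvao
jtfgc
uth
cgoc
azah

Derivation:
Hunk 1: at line 6 remove [nrvxg,qaa,vcg] add [jcfsj,cgoc] -> 9 lines: adg rvry fbzrh wjvao ykd bel jcfsj cgoc azah
Hunk 2: at line 3 remove [ykd] add [caq,gxs,esfdj] -> 11 lines: adg rvry fbzrh wjvao caq gxs esfdj bel jcfsj cgoc azah
Hunk 3: at line 4 remove [gxs,esfdj,bel] add [iubz,bvyqq] -> 10 lines: adg rvry fbzrh wjvao caq iubz bvyqq jcfsj cgoc azah
Hunk 4: at line 4 remove [iubz,bvyqq] add [kxy,mll,hmuus] -> 11 lines: adg rvry fbzrh wjvao caq kxy mll hmuus jcfsj cgoc azah
Hunk 5: at line 3 remove [caq,kxy,mll] add [jtfgc,essud] -> 10 lines: adg rvry fbzrh wjvao jtfgc essud hmuus jcfsj cgoc azah
Hunk 6: at line 4 remove [essud,hmuus,jcfsj] add [uth] -> 8 lines: adg rvry fbzrh wjvao jtfgc uth cgoc azah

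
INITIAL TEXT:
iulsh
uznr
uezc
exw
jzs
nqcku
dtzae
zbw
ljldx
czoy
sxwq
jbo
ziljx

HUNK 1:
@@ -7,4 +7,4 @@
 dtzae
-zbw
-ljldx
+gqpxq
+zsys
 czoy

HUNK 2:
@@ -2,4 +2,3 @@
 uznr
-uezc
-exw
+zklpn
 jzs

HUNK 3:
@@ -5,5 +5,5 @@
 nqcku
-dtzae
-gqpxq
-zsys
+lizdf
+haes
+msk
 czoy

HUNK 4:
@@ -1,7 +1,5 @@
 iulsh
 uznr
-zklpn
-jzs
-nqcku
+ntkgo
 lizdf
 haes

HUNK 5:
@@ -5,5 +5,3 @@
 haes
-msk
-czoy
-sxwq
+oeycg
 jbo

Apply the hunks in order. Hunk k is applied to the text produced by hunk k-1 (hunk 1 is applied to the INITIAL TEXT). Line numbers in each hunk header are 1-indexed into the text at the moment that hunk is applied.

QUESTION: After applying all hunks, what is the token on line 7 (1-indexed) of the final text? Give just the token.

Hunk 1: at line 7 remove [zbw,ljldx] add [gqpxq,zsys] -> 13 lines: iulsh uznr uezc exw jzs nqcku dtzae gqpxq zsys czoy sxwq jbo ziljx
Hunk 2: at line 2 remove [uezc,exw] add [zklpn] -> 12 lines: iulsh uznr zklpn jzs nqcku dtzae gqpxq zsys czoy sxwq jbo ziljx
Hunk 3: at line 5 remove [dtzae,gqpxq,zsys] add [lizdf,haes,msk] -> 12 lines: iulsh uznr zklpn jzs nqcku lizdf haes msk czoy sxwq jbo ziljx
Hunk 4: at line 1 remove [zklpn,jzs,nqcku] add [ntkgo] -> 10 lines: iulsh uznr ntkgo lizdf haes msk czoy sxwq jbo ziljx
Hunk 5: at line 5 remove [msk,czoy,sxwq] add [oeycg] -> 8 lines: iulsh uznr ntkgo lizdf haes oeycg jbo ziljx
Final line 7: jbo

Answer: jbo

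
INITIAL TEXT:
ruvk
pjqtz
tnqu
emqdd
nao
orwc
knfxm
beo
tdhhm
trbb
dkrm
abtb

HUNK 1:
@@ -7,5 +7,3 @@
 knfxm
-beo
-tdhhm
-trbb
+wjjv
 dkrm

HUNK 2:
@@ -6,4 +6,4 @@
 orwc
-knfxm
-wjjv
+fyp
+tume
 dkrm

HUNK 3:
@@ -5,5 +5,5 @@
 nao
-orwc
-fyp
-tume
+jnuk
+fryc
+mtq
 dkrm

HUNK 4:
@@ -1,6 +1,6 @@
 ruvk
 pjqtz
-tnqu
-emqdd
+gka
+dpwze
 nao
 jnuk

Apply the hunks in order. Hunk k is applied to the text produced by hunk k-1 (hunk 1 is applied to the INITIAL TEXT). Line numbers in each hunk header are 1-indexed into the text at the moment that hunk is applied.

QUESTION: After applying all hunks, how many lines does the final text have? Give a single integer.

Answer: 10

Derivation:
Hunk 1: at line 7 remove [beo,tdhhm,trbb] add [wjjv] -> 10 lines: ruvk pjqtz tnqu emqdd nao orwc knfxm wjjv dkrm abtb
Hunk 2: at line 6 remove [knfxm,wjjv] add [fyp,tume] -> 10 lines: ruvk pjqtz tnqu emqdd nao orwc fyp tume dkrm abtb
Hunk 3: at line 5 remove [orwc,fyp,tume] add [jnuk,fryc,mtq] -> 10 lines: ruvk pjqtz tnqu emqdd nao jnuk fryc mtq dkrm abtb
Hunk 4: at line 1 remove [tnqu,emqdd] add [gka,dpwze] -> 10 lines: ruvk pjqtz gka dpwze nao jnuk fryc mtq dkrm abtb
Final line count: 10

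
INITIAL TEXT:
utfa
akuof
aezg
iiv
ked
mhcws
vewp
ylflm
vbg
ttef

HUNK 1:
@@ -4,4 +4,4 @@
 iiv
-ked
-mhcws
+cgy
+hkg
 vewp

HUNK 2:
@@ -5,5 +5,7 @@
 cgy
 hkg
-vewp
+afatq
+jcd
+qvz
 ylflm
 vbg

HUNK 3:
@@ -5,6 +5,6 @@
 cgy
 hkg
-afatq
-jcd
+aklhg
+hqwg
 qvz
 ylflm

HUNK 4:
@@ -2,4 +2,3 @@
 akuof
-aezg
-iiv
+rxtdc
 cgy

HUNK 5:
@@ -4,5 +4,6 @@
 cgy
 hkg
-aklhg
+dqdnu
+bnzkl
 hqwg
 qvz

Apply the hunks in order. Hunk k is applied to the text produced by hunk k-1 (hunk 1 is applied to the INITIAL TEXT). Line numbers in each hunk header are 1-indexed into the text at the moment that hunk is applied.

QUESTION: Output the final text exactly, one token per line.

Answer: utfa
akuof
rxtdc
cgy
hkg
dqdnu
bnzkl
hqwg
qvz
ylflm
vbg
ttef

Derivation:
Hunk 1: at line 4 remove [ked,mhcws] add [cgy,hkg] -> 10 lines: utfa akuof aezg iiv cgy hkg vewp ylflm vbg ttef
Hunk 2: at line 5 remove [vewp] add [afatq,jcd,qvz] -> 12 lines: utfa akuof aezg iiv cgy hkg afatq jcd qvz ylflm vbg ttef
Hunk 3: at line 5 remove [afatq,jcd] add [aklhg,hqwg] -> 12 lines: utfa akuof aezg iiv cgy hkg aklhg hqwg qvz ylflm vbg ttef
Hunk 4: at line 2 remove [aezg,iiv] add [rxtdc] -> 11 lines: utfa akuof rxtdc cgy hkg aklhg hqwg qvz ylflm vbg ttef
Hunk 5: at line 4 remove [aklhg] add [dqdnu,bnzkl] -> 12 lines: utfa akuof rxtdc cgy hkg dqdnu bnzkl hqwg qvz ylflm vbg ttef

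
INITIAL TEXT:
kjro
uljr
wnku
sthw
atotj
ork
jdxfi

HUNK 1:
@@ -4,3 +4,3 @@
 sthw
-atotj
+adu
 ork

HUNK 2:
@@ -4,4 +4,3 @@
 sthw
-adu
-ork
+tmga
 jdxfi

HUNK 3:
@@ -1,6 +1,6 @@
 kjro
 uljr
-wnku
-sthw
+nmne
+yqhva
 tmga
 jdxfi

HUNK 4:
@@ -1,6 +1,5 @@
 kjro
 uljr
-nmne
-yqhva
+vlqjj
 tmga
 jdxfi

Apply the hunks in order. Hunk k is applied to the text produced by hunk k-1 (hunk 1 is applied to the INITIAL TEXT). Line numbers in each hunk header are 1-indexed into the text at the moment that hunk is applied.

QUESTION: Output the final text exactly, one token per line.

Answer: kjro
uljr
vlqjj
tmga
jdxfi

Derivation:
Hunk 1: at line 4 remove [atotj] add [adu] -> 7 lines: kjro uljr wnku sthw adu ork jdxfi
Hunk 2: at line 4 remove [adu,ork] add [tmga] -> 6 lines: kjro uljr wnku sthw tmga jdxfi
Hunk 3: at line 1 remove [wnku,sthw] add [nmne,yqhva] -> 6 lines: kjro uljr nmne yqhva tmga jdxfi
Hunk 4: at line 1 remove [nmne,yqhva] add [vlqjj] -> 5 lines: kjro uljr vlqjj tmga jdxfi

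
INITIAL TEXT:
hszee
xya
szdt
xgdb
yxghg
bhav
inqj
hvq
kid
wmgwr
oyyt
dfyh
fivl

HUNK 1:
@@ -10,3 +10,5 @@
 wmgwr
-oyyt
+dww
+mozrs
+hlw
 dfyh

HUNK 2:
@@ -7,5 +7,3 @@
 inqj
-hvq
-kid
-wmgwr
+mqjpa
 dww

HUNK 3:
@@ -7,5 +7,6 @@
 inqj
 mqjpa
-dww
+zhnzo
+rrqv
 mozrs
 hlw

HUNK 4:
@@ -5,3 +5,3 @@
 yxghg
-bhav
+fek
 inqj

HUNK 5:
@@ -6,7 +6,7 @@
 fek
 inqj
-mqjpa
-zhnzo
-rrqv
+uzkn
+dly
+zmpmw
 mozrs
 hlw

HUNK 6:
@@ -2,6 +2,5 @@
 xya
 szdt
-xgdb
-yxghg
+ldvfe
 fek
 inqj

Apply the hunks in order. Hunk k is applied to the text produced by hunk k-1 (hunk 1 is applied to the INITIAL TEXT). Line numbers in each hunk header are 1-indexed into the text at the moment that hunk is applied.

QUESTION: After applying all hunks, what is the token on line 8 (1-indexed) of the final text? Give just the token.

Hunk 1: at line 10 remove [oyyt] add [dww,mozrs,hlw] -> 15 lines: hszee xya szdt xgdb yxghg bhav inqj hvq kid wmgwr dww mozrs hlw dfyh fivl
Hunk 2: at line 7 remove [hvq,kid,wmgwr] add [mqjpa] -> 13 lines: hszee xya szdt xgdb yxghg bhav inqj mqjpa dww mozrs hlw dfyh fivl
Hunk 3: at line 7 remove [dww] add [zhnzo,rrqv] -> 14 lines: hszee xya szdt xgdb yxghg bhav inqj mqjpa zhnzo rrqv mozrs hlw dfyh fivl
Hunk 4: at line 5 remove [bhav] add [fek] -> 14 lines: hszee xya szdt xgdb yxghg fek inqj mqjpa zhnzo rrqv mozrs hlw dfyh fivl
Hunk 5: at line 6 remove [mqjpa,zhnzo,rrqv] add [uzkn,dly,zmpmw] -> 14 lines: hszee xya szdt xgdb yxghg fek inqj uzkn dly zmpmw mozrs hlw dfyh fivl
Hunk 6: at line 2 remove [xgdb,yxghg] add [ldvfe] -> 13 lines: hszee xya szdt ldvfe fek inqj uzkn dly zmpmw mozrs hlw dfyh fivl
Final line 8: dly

Answer: dly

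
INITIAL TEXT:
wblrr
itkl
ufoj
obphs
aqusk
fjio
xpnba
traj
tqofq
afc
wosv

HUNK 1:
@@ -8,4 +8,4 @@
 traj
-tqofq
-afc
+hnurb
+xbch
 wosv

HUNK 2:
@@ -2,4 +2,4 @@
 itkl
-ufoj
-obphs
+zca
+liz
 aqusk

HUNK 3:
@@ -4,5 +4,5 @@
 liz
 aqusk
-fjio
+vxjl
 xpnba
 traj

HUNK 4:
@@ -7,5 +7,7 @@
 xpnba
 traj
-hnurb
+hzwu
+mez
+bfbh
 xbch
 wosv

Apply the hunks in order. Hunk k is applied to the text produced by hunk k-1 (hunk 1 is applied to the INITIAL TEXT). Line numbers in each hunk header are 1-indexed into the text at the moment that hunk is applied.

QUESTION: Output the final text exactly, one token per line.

Answer: wblrr
itkl
zca
liz
aqusk
vxjl
xpnba
traj
hzwu
mez
bfbh
xbch
wosv

Derivation:
Hunk 1: at line 8 remove [tqofq,afc] add [hnurb,xbch] -> 11 lines: wblrr itkl ufoj obphs aqusk fjio xpnba traj hnurb xbch wosv
Hunk 2: at line 2 remove [ufoj,obphs] add [zca,liz] -> 11 lines: wblrr itkl zca liz aqusk fjio xpnba traj hnurb xbch wosv
Hunk 3: at line 4 remove [fjio] add [vxjl] -> 11 lines: wblrr itkl zca liz aqusk vxjl xpnba traj hnurb xbch wosv
Hunk 4: at line 7 remove [hnurb] add [hzwu,mez,bfbh] -> 13 lines: wblrr itkl zca liz aqusk vxjl xpnba traj hzwu mez bfbh xbch wosv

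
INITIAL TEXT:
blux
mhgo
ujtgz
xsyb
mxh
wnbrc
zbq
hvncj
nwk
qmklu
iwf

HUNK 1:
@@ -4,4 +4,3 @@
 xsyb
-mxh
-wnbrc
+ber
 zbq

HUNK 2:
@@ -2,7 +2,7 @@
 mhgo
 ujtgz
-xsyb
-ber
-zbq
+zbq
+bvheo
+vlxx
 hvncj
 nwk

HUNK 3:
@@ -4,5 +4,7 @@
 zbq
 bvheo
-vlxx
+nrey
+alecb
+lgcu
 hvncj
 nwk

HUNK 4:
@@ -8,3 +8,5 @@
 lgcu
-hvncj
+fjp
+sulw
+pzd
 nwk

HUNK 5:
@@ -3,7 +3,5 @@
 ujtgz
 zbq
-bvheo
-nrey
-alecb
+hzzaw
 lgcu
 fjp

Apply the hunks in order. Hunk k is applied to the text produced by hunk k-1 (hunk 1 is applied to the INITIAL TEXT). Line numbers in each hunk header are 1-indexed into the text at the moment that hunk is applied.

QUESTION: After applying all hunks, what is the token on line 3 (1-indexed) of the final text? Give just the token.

Hunk 1: at line 4 remove [mxh,wnbrc] add [ber] -> 10 lines: blux mhgo ujtgz xsyb ber zbq hvncj nwk qmklu iwf
Hunk 2: at line 2 remove [xsyb,ber,zbq] add [zbq,bvheo,vlxx] -> 10 lines: blux mhgo ujtgz zbq bvheo vlxx hvncj nwk qmklu iwf
Hunk 3: at line 4 remove [vlxx] add [nrey,alecb,lgcu] -> 12 lines: blux mhgo ujtgz zbq bvheo nrey alecb lgcu hvncj nwk qmklu iwf
Hunk 4: at line 8 remove [hvncj] add [fjp,sulw,pzd] -> 14 lines: blux mhgo ujtgz zbq bvheo nrey alecb lgcu fjp sulw pzd nwk qmklu iwf
Hunk 5: at line 3 remove [bvheo,nrey,alecb] add [hzzaw] -> 12 lines: blux mhgo ujtgz zbq hzzaw lgcu fjp sulw pzd nwk qmklu iwf
Final line 3: ujtgz

Answer: ujtgz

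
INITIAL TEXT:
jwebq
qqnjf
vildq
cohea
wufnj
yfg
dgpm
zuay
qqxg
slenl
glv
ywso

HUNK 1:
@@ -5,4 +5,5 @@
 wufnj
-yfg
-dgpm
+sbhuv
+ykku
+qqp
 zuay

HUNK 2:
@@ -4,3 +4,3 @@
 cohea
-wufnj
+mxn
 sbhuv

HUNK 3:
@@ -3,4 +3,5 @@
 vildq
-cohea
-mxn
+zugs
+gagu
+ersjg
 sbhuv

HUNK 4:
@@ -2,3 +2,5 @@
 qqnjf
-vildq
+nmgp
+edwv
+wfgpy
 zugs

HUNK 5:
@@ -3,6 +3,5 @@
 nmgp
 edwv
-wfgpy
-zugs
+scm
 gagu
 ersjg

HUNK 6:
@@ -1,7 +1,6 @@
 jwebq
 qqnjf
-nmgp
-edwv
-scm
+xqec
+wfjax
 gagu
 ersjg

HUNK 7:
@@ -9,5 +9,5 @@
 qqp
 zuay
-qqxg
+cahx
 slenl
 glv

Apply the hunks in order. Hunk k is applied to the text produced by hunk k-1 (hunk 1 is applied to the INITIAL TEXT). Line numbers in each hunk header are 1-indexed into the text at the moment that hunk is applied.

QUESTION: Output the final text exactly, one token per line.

Answer: jwebq
qqnjf
xqec
wfjax
gagu
ersjg
sbhuv
ykku
qqp
zuay
cahx
slenl
glv
ywso

Derivation:
Hunk 1: at line 5 remove [yfg,dgpm] add [sbhuv,ykku,qqp] -> 13 lines: jwebq qqnjf vildq cohea wufnj sbhuv ykku qqp zuay qqxg slenl glv ywso
Hunk 2: at line 4 remove [wufnj] add [mxn] -> 13 lines: jwebq qqnjf vildq cohea mxn sbhuv ykku qqp zuay qqxg slenl glv ywso
Hunk 3: at line 3 remove [cohea,mxn] add [zugs,gagu,ersjg] -> 14 lines: jwebq qqnjf vildq zugs gagu ersjg sbhuv ykku qqp zuay qqxg slenl glv ywso
Hunk 4: at line 2 remove [vildq] add [nmgp,edwv,wfgpy] -> 16 lines: jwebq qqnjf nmgp edwv wfgpy zugs gagu ersjg sbhuv ykku qqp zuay qqxg slenl glv ywso
Hunk 5: at line 3 remove [wfgpy,zugs] add [scm] -> 15 lines: jwebq qqnjf nmgp edwv scm gagu ersjg sbhuv ykku qqp zuay qqxg slenl glv ywso
Hunk 6: at line 1 remove [nmgp,edwv,scm] add [xqec,wfjax] -> 14 lines: jwebq qqnjf xqec wfjax gagu ersjg sbhuv ykku qqp zuay qqxg slenl glv ywso
Hunk 7: at line 9 remove [qqxg] add [cahx] -> 14 lines: jwebq qqnjf xqec wfjax gagu ersjg sbhuv ykku qqp zuay cahx slenl glv ywso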